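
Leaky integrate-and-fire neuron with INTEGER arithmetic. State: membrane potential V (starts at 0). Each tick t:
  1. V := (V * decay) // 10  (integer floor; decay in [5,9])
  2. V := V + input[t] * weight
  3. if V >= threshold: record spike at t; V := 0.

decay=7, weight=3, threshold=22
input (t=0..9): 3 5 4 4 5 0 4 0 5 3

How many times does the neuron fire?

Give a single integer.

Answer: 3

Derivation:
t=0: input=3 -> V=9
t=1: input=5 -> V=21
t=2: input=4 -> V=0 FIRE
t=3: input=4 -> V=12
t=4: input=5 -> V=0 FIRE
t=5: input=0 -> V=0
t=6: input=4 -> V=12
t=7: input=0 -> V=8
t=8: input=5 -> V=20
t=9: input=3 -> V=0 FIRE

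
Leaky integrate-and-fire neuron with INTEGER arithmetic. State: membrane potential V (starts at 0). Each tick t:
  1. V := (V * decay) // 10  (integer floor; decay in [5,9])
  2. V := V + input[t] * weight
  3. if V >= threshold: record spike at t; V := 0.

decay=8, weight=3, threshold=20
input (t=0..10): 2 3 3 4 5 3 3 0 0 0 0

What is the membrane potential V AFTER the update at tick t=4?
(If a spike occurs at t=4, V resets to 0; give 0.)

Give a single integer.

Answer: 15

Derivation:
t=0: input=2 -> V=6
t=1: input=3 -> V=13
t=2: input=3 -> V=19
t=3: input=4 -> V=0 FIRE
t=4: input=5 -> V=15
t=5: input=3 -> V=0 FIRE
t=6: input=3 -> V=9
t=7: input=0 -> V=7
t=8: input=0 -> V=5
t=9: input=0 -> V=4
t=10: input=0 -> V=3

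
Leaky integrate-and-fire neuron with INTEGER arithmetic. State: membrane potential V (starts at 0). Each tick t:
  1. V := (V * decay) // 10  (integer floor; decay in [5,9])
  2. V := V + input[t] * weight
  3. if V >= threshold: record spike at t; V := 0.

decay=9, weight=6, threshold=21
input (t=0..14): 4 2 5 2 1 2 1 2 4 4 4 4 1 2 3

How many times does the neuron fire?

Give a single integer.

Answer: 8

Derivation:
t=0: input=4 -> V=0 FIRE
t=1: input=2 -> V=12
t=2: input=5 -> V=0 FIRE
t=3: input=2 -> V=12
t=4: input=1 -> V=16
t=5: input=2 -> V=0 FIRE
t=6: input=1 -> V=6
t=7: input=2 -> V=17
t=8: input=4 -> V=0 FIRE
t=9: input=4 -> V=0 FIRE
t=10: input=4 -> V=0 FIRE
t=11: input=4 -> V=0 FIRE
t=12: input=1 -> V=6
t=13: input=2 -> V=17
t=14: input=3 -> V=0 FIRE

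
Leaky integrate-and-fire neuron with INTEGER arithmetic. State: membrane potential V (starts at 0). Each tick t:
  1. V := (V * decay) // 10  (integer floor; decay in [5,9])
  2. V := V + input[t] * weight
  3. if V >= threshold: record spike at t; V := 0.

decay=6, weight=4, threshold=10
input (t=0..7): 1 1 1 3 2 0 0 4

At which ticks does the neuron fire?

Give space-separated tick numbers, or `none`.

Answer: 3 7

Derivation:
t=0: input=1 -> V=4
t=1: input=1 -> V=6
t=2: input=1 -> V=7
t=3: input=3 -> V=0 FIRE
t=4: input=2 -> V=8
t=5: input=0 -> V=4
t=6: input=0 -> V=2
t=7: input=4 -> V=0 FIRE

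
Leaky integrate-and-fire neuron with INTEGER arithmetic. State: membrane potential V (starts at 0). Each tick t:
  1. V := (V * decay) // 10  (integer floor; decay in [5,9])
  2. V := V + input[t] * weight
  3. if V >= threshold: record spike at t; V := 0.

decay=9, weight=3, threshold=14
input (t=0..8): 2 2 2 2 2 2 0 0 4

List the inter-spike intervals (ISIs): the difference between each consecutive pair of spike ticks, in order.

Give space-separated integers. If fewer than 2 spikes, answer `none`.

t=0: input=2 -> V=6
t=1: input=2 -> V=11
t=2: input=2 -> V=0 FIRE
t=3: input=2 -> V=6
t=4: input=2 -> V=11
t=5: input=2 -> V=0 FIRE
t=6: input=0 -> V=0
t=7: input=0 -> V=0
t=8: input=4 -> V=12

Answer: 3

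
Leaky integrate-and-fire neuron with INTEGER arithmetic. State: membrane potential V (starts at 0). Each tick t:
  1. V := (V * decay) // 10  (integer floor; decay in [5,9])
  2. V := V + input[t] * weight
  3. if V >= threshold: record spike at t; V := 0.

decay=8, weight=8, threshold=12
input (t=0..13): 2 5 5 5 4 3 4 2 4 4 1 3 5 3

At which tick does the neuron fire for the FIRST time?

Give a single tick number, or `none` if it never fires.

Answer: 0

Derivation:
t=0: input=2 -> V=0 FIRE
t=1: input=5 -> V=0 FIRE
t=2: input=5 -> V=0 FIRE
t=3: input=5 -> V=0 FIRE
t=4: input=4 -> V=0 FIRE
t=5: input=3 -> V=0 FIRE
t=6: input=4 -> V=0 FIRE
t=7: input=2 -> V=0 FIRE
t=8: input=4 -> V=0 FIRE
t=9: input=4 -> V=0 FIRE
t=10: input=1 -> V=8
t=11: input=3 -> V=0 FIRE
t=12: input=5 -> V=0 FIRE
t=13: input=3 -> V=0 FIRE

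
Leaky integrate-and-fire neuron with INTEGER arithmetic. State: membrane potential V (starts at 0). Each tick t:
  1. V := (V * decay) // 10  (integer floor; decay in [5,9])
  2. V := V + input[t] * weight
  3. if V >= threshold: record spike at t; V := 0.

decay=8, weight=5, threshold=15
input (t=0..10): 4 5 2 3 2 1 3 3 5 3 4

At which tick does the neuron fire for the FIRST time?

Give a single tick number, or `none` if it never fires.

t=0: input=4 -> V=0 FIRE
t=1: input=5 -> V=0 FIRE
t=2: input=2 -> V=10
t=3: input=3 -> V=0 FIRE
t=4: input=2 -> V=10
t=5: input=1 -> V=13
t=6: input=3 -> V=0 FIRE
t=7: input=3 -> V=0 FIRE
t=8: input=5 -> V=0 FIRE
t=9: input=3 -> V=0 FIRE
t=10: input=4 -> V=0 FIRE

Answer: 0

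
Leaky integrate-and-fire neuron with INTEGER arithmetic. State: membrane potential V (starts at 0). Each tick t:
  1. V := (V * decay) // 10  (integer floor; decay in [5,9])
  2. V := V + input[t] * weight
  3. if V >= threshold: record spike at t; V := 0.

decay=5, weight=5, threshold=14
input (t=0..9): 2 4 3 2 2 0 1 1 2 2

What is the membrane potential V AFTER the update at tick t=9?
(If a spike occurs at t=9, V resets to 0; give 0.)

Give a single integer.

t=0: input=2 -> V=10
t=1: input=4 -> V=0 FIRE
t=2: input=3 -> V=0 FIRE
t=3: input=2 -> V=10
t=4: input=2 -> V=0 FIRE
t=5: input=0 -> V=0
t=6: input=1 -> V=5
t=7: input=1 -> V=7
t=8: input=2 -> V=13
t=9: input=2 -> V=0 FIRE

Answer: 0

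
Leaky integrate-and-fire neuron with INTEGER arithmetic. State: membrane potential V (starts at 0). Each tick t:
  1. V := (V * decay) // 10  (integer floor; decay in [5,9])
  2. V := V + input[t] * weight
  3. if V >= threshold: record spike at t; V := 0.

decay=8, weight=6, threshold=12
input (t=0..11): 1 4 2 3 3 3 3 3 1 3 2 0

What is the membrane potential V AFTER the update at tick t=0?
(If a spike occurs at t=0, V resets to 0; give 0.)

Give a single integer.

t=0: input=1 -> V=6
t=1: input=4 -> V=0 FIRE
t=2: input=2 -> V=0 FIRE
t=3: input=3 -> V=0 FIRE
t=4: input=3 -> V=0 FIRE
t=5: input=3 -> V=0 FIRE
t=6: input=3 -> V=0 FIRE
t=7: input=3 -> V=0 FIRE
t=8: input=1 -> V=6
t=9: input=3 -> V=0 FIRE
t=10: input=2 -> V=0 FIRE
t=11: input=0 -> V=0

Answer: 6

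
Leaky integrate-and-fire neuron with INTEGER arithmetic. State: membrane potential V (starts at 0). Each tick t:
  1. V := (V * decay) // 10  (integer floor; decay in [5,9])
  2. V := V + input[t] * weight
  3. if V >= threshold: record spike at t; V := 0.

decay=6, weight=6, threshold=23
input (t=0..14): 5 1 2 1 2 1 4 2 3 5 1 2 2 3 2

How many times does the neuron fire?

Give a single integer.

Answer: 5

Derivation:
t=0: input=5 -> V=0 FIRE
t=1: input=1 -> V=6
t=2: input=2 -> V=15
t=3: input=1 -> V=15
t=4: input=2 -> V=21
t=5: input=1 -> V=18
t=6: input=4 -> V=0 FIRE
t=7: input=2 -> V=12
t=8: input=3 -> V=0 FIRE
t=9: input=5 -> V=0 FIRE
t=10: input=1 -> V=6
t=11: input=2 -> V=15
t=12: input=2 -> V=21
t=13: input=3 -> V=0 FIRE
t=14: input=2 -> V=12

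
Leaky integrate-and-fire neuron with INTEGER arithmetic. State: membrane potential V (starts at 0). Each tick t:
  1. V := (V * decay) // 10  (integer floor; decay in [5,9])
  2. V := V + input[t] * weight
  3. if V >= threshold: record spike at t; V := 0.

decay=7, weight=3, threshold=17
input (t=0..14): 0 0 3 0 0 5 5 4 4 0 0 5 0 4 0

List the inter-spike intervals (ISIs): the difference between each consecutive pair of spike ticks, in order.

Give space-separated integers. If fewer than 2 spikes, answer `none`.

Answer: 2 4

Derivation:
t=0: input=0 -> V=0
t=1: input=0 -> V=0
t=2: input=3 -> V=9
t=3: input=0 -> V=6
t=4: input=0 -> V=4
t=5: input=5 -> V=0 FIRE
t=6: input=5 -> V=15
t=7: input=4 -> V=0 FIRE
t=8: input=4 -> V=12
t=9: input=0 -> V=8
t=10: input=0 -> V=5
t=11: input=5 -> V=0 FIRE
t=12: input=0 -> V=0
t=13: input=4 -> V=12
t=14: input=0 -> V=8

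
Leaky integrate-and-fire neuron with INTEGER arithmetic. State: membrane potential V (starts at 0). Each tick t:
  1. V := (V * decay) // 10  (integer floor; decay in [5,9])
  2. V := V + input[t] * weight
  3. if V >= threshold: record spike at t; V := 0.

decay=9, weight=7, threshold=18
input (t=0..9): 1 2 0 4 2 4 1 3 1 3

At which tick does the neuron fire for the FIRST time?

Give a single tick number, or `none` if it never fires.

t=0: input=1 -> V=7
t=1: input=2 -> V=0 FIRE
t=2: input=0 -> V=0
t=3: input=4 -> V=0 FIRE
t=4: input=2 -> V=14
t=5: input=4 -> V=0 FIRE
t=6: input=1 -> V=7
t=7: input=3 -> V=0 FIRE
t=8: input=1 -> V=7
t=9: input=3 -> V=0 FIRE

Answer: 1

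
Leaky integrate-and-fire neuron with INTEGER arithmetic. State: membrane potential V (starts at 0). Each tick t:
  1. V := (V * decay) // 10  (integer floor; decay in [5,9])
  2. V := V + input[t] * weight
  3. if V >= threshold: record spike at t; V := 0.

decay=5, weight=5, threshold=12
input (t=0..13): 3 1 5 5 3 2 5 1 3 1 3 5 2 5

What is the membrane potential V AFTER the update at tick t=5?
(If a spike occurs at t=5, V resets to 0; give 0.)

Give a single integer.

Answer: 10

Derivation:
t=0: input=3 -> V=0 FIRE
t=1: input=1 -> V=5
t=2: input=5 -> V=0 FIRE
t=3: input=5 -> V=0 FIRE
t=4: input=3 -> V=0 FIRE
t=5: input=2 -> V=10
t=6: input=5 -> V=0 FIRE
t=7: input=1 -> V=5
t=8: input=3 -> V=0 FIRE
t=9: input=1 -> V=5
t=10: input=3 -> V=0 FIRE
t=11: input=5 -> V=0 FIRE
t=12: input=2 -> V=10
t=13: input=5 -> V=0 FIRE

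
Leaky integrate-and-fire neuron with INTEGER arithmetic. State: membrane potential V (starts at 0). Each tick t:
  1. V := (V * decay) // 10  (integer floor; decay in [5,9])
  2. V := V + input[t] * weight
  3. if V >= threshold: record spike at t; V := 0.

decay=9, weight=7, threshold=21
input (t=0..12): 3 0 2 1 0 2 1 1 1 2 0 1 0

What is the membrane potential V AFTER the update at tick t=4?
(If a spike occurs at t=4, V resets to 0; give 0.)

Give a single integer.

Answer: 17

Derivation:
t=0: input=3 -> V=0 FIRE
t=1: input=0 -> V=0
t=2: input=2 -> V=14
t=3: input=1 -> V=19
t=4: input=0 -> V=17
t=5: input=2 -> V=0 FIRE
t=6: input=1 -> V=7
t=7: input=1 -> V=13
t=8: input=1 -> V=18
t=9: input=2 -> V=0 FIRE
t=10: input=0 -> V=0
t=11: input=1 -> V=7
t=12: input=0 -> V=6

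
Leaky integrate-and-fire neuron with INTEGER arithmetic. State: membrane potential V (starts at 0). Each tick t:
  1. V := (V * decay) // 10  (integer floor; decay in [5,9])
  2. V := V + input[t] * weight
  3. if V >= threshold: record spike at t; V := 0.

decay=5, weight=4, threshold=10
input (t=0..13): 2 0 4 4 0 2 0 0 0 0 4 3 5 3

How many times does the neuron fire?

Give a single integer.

t=0: input=2 -> V=8
t=1: input=0 -> V=4
t=2: input=4 -> V=0 FIRE
t=3: input=4 -> V=0 FIRE
t=4: input=0 -> V=0
t=5: input=2 -> V=8
t=6: input=0 -> V=4
t=7: input=0 -> V=2
t=8: input=0 -> V=1
t=9: input=0 -> V=0
t=10: input=4 -> V=0 FIRE
t=11: input=3 -> V=0 FIRE
t=12: input=5 -> V=0 FIRE
t=13: input=3 -> V=0 FIRE

Answer: 6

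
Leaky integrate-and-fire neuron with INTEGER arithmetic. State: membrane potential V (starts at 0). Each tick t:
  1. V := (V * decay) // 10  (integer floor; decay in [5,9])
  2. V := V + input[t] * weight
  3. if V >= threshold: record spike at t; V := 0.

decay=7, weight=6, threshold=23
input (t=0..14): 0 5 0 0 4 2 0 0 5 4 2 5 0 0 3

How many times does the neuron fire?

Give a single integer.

t=0: input=0 -> V=0
t=1: input=5 -> V=0 FIRE
t=2: input=0 -> V=0
t=3: input=0 -> V=0
t=4: input=4 -> V=0 FIRE
t=5: input=2 -> V=12
t=6: input=0 -> V=8
t=7: input=0 -> V=5
t=8: input=5 -> V=0 FIRE
t=9: input=4 -> V=0 FIRE
t=10: input=2 -> V=12
t=11: input=5 -> V=0 FIRE
t=12: input=0 -> V=0
t=13: input=0 -> V=0
t=14: input=3 -> V=18

Answer: 5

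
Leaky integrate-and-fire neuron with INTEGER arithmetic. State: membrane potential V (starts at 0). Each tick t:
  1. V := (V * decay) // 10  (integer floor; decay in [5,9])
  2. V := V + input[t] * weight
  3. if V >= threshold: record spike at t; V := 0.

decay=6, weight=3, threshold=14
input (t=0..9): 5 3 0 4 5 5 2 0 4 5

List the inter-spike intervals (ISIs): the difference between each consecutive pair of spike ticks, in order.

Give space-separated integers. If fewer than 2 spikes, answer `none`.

t=0: input=5 -> V=0 FIRE
t=1: input=3 -> V=9
t=2: input=0 -> V=5
t=3: input=4 -> V=0 FIRE
t=4: input=5 -> V=0 FIRE
t=5: input=5 -> V=0 FIRE
t=6: input=2 -> V=6
t=7: input=0 -> V=3
t=8: input=4 -> V=13
t=9: input=5 -> V=0 FIRE

Answer: 3 1 1 4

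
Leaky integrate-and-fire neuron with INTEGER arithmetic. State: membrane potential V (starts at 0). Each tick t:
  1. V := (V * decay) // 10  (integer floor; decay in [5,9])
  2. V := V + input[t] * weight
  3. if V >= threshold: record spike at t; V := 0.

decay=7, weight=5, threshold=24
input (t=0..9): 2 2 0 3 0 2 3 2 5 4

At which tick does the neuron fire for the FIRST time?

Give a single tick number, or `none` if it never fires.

Answer: 6

Derivation:
t=0: input=2 -> V=10
t=1: input=2 -> V=17
t=2: input=0 -> V=11
t=3: input=3 -> V=22
t=4: input=0 -> V=15
t=5: input=2 -> V=20
t=6: input=3 -> V=0 FIRE
t=7: input=2 -> V=10
t=8: input=5 -> V=0 FIRE
t=9: input=4 -> V=20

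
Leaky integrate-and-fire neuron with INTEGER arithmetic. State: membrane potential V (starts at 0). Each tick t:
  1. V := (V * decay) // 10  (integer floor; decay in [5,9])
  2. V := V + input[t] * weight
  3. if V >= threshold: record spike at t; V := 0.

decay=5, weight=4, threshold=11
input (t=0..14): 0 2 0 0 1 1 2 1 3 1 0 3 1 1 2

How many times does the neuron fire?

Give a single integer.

Answer: 4

Derivation:
t=0: input=0 -> V=0
t=1: input=2 -> V=8
t=2: input=0 -> V=4
t=3: input=0 -> V=2
t=4: input=1 -> V=5
t=5: input=1 -> V=6
t=6: input=2 -> V=0 FIRE
t=7: input=1 -> V=4
t=8: input=3 -> V=0 FIRE
t=9: input=1 -> V=4
t=10: input=0 -> V=2
t=11: input=3 -> V=0 FIRE
t=12: input=1 -> V=4
t=13: input=1 -> V=6
t=14: input=2 -> V=0 FIRE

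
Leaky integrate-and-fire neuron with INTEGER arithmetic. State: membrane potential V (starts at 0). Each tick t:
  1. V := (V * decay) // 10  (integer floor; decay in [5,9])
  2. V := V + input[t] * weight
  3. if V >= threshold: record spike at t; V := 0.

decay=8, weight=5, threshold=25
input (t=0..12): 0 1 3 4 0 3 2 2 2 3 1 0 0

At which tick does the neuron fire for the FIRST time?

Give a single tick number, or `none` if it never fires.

Answer: 3

Derivation:
t=0: input=0 -> V=0
t=1: input=1 -> V=5
t=2: input=3 -> V=19
t=3: input=4 -> V=0 FIRE
t=4: input=0 -> V=0
t=5: input=3 -> V=15
t=6: input=2 -> V=22
t=7: input=2 -> V=0 FIRE
t=8: input=2 -> V=10
t=9: input=3 -> V=23
t=10: input=1 -> V=23
t=11: input=0 -> V=18
t=12: input=0 -> V=14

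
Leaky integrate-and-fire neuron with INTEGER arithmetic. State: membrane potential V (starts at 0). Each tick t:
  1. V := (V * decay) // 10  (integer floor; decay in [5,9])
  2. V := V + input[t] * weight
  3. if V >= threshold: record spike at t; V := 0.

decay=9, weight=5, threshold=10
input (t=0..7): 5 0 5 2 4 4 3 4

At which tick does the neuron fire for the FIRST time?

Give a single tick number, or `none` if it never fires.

t=0: input=5 -> V=0 FIRE
t=1: input=0 -> V=0
t=2: input=5 -> V=0 FIRE
t=3: input=2 -> V=0 FIRE
t=4: input=4 -> V=0 FIRE
t=5: input=4 -> V=0 FIRE
t=6: input=3 -> V=0 FIRE
t=7: input=4 -> V=0 FIRE

Answer: 0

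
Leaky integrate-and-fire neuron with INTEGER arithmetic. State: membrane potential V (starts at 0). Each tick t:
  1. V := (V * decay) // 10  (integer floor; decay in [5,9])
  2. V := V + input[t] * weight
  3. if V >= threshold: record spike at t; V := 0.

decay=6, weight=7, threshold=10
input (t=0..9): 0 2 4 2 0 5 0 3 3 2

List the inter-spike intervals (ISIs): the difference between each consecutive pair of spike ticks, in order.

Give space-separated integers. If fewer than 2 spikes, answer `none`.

t=0: input=0 -> V=0
t=1: input=2 -> V=0 FIRE
t=2: input=4 -> V=0 FIRE
t=3: input=2 -> V=0 FIRE
t=4: input=0 -> V=0
t=5: input=5 -> V=0 FIRE
t=6: input=0 -> V=0
t=7: input=3 -> V=0 FIRE
t=8: input=3 -> V=0 FIRE
t=9: input=2 -> V=0 FIRE

Answer: 1 1 2 2 1 1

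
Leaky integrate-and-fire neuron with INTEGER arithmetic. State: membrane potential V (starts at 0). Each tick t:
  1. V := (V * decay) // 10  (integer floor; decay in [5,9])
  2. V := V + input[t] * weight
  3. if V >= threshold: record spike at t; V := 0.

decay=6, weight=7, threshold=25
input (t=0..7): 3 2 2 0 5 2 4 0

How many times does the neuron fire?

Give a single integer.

t=0: input=3 -> V=21
t=1: input=2 -> V=0 FIRE
t=2: input=2 -> V=14
t=3: input=0 -> V=8
t=4: input=5 -> V=0 FIRE
t=5: input=2 -> V=14
t=6: input=4 -> V=0 FIRE
t=7: input=0 -> V=0

Answer: 3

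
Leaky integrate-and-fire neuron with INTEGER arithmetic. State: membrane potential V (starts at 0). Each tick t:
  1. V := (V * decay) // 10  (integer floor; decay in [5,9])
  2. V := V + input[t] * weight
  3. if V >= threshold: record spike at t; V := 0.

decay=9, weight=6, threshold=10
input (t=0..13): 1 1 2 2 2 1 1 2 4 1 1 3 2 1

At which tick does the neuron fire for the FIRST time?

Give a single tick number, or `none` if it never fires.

t=0: input=1 -> V=6
t=1: input=1 -> V=0 FIRE
t=2: input=2 -> V=0 FIRE
t=3: input=2 -> V=0 FIRE
t=4: input=2 -> V=0 FIRE
t=5: input=1 -> V=6
t=6: input=1 -> V=0 FIRE
t=7: input=2 -> V=0 FIRE
t=8: input=4 -> V=0 FIRE
t=9: input=1 -> V=6
t=10: input=1 -> V=0 FIRE
t=11: input=3 -> V=0 FIRE
t=12: input=2 -> V=0 FIRE
t=13: input=1 -> V=6

Answer: 1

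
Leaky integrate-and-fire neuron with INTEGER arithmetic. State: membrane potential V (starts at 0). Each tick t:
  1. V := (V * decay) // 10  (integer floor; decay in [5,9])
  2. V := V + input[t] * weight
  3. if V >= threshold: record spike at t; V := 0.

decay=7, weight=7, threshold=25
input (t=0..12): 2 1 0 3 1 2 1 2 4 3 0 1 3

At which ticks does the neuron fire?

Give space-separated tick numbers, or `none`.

Answer: 3 7 8 12

Derivation:
t=0: input=2 -> V=14
t=1: input=1 -> V=16
t=2: input=0 -> V=11
t=3: input=3 -> V=0 FIRE
t=4: input=1 -> V=7
t=5: input=2 -> V=18
t=6: input=1 -> V=19
t=7: input=2 -> V=0 FIRE
t=8: input=4 -> V=0 FIRE
t=9: input=3 -> V=21
t=10: input=0 -> V=14
t=11: input=1 -> V=16
t=12: input=3 -> V=0 FIRE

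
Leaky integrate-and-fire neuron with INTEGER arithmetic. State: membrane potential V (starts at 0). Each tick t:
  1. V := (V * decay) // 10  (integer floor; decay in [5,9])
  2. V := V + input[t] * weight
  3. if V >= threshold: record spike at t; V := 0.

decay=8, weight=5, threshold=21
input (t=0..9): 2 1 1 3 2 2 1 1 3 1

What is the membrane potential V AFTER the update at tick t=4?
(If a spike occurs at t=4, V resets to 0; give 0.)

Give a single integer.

t=0: input=2 -> V=10
t=1: input=1 -> V=13
t=2: input=1 -> V=15
t=3: input=3 -> V=0 FIRE
t=4: input=2 -> V=10
t=5: input=2 -> V=18
t=6: input=1 -> V=19
t=7: input=1 -> V=20
t=8: input=3 -> V=0 FIRE
t=9: input=1 -> V=5

Answer: 10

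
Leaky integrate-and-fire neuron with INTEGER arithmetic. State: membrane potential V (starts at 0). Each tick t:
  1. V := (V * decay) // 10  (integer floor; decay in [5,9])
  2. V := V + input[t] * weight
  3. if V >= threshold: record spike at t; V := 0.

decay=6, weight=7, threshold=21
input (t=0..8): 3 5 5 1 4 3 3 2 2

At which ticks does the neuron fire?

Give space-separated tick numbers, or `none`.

Answer: 0 1 2 4 5 6 8

Derivation:
t=0: input=3 -> V=0 FIRE
t=1: input=5 -> V=0 FIRE
t=2: input=5 -> V=0 FIRE
t=3: input=1 -> V=7
t=4: input=4 -> V=0 FIRE
t=5: input=3 -> V=0 FIRE
t=6: input=3 -> V=0 FIRE
t=7: input=2 -> V=14
t=8: input=2 -> V=0 FIRE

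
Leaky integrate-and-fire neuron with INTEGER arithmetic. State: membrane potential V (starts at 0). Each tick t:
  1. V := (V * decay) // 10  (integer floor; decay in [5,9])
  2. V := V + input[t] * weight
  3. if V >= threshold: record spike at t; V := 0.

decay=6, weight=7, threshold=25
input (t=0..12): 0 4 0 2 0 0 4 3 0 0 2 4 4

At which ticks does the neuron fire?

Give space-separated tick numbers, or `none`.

t=0: input=0 -> V=0
t=1: input=4 -> V=0 FIRE
t=2: input=0 -> V=0
t=3: input=2 -> V=14
t=4: input=0 -> V=8
t=5: input=0 -> V=4
t=6: input=4 -> V=0 FIRE
t=7: input=3 -> V=21
t=8: input=0 -> V=12
t=9: input=0 -> V=7
t=10: input=2 -> V=18
t=11: input=4 -> V=0 FIRE
t=12: input=4 -> V=0 FIRE

Answer: 1 6 11 12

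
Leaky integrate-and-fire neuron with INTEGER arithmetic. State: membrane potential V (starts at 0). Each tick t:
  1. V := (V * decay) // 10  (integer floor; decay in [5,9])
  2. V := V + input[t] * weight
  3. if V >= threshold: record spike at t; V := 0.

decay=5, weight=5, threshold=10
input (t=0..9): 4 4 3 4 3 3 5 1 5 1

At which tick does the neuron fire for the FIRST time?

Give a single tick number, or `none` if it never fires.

t=0: input=4 -> V=0 FIRE
t=1: input=4 -> V=0 FIRE
t=2: input=3 -> V=0 FIRE
t=3: input=4 -> V=0 FIRE
t=4: input=3 -> V=0 FIRE
t=5: input=3 -> V=0 FIRE
t=6: input=5 -> V=0 FIRE
t=7: input=1 -> V=5
t=8: input=5 -> V=0 FIRE
t=9: input=1 -> V=5

Answer: 0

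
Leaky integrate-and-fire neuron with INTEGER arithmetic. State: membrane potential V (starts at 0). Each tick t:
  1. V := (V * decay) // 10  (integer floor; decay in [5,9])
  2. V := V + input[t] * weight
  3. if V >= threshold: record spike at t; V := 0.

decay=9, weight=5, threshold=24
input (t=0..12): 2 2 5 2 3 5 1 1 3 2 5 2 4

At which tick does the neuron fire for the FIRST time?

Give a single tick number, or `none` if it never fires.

t=0: input=2 -> V=10
t=1: input=2 -> V=19
t=2: input=5 -> V=0 FIRE
t=3: input=2 -> V=10
t=4: input=3 -> V=0 FIRE
t=5: input=5 -> V=0 FIRE
t=6: input=1 -> V=5
t=7: input=1 -> V=9
t=8: input=3 -> V=23
t=9: input=2 -> V=0 FIRE
t=10: input=5 -> V=0 FIRE
t=11: input=2 -> V=10
t=12: input=4 -> V=0 FIRE

Answer: 2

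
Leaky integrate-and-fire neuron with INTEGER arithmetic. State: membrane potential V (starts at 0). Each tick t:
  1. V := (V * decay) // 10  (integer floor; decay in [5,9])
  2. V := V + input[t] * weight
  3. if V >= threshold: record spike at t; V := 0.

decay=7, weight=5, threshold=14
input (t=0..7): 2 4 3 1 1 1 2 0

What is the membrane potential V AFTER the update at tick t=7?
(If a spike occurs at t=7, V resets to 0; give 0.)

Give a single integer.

t=0: input=2 -> V=10
t=1: input=4 -> V=0 FIRE
t=2: input=3 -> V=0 FIRE
t=3: input=1 -> V=5
t=4: input=1 -> V=8
t=5: input=1 -> V=10
t=6: input=2 -> V=0 FIRE
t=7: input=0 -> V=0

Answer: 0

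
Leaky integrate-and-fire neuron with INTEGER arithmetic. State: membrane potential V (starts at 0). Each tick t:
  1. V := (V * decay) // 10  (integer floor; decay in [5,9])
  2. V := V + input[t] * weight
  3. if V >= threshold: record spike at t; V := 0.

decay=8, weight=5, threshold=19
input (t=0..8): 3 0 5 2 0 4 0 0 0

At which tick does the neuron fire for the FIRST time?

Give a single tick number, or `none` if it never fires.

Answer: 2

Derivation:
t=0: input=3 -> V=15
t=1: input=0 -> V=12
t=2: input=5 -> V=0 FIRE
t=3: input=2 -> V=10
t=4: input=0 -> V=8
t=5: input=4 -> V=0 FIRE
t=6: input=0 -> V=0
t=7: input=0 -> V=0
t=8: input=0 -> V=0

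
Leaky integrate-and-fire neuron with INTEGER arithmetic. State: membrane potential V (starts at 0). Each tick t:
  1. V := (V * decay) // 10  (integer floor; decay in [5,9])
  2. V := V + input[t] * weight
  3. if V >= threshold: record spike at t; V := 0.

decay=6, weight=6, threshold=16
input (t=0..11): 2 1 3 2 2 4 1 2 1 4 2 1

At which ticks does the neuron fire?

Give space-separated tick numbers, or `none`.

Answer: 2 4 5 9

Derivation:
t=0: input=2 -> V=12
t=1: input=1 -> V=13
t=2: input=3 -> V=0 FIRE
t=3: input=2 -> V=12
t=4: input=2 -> V=0 FIRE
t=5: input=4 -> V=0 FIRE
t=6: input=1 -> V=6
t=7: input=2 -> V=15
t=8: input=1 -> V=15
t=9: input=4 -> V=0 FIRE
t=10: input=2 -> V=12
t=11: input=1 -> V=13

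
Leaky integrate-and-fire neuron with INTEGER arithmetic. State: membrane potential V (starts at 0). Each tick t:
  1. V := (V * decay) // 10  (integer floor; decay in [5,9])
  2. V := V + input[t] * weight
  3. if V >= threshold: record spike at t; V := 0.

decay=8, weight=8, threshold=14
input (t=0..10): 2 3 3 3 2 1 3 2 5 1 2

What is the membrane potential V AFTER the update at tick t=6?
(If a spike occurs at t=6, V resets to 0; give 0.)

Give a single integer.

Answer: 0

Derivation:
t=0: input=2 -> V=0 FIRE
t=1: input=3 -> V=0 FIRE
t=2: input=3 -> V=0 FIRE
t=3: input=3 -> V=0 FIRE
t=4: input=2 -> V=0 FIRE
t=5: input=1 -> V=8
t=6: input=3 -> V=0 FIRE
t=7: input=2 -> V=0 FIRE
t=8: input=5 -> V=0 FIRE
t=9: input=1 -> V=8
t=10: input=2 -> V=0 FIRE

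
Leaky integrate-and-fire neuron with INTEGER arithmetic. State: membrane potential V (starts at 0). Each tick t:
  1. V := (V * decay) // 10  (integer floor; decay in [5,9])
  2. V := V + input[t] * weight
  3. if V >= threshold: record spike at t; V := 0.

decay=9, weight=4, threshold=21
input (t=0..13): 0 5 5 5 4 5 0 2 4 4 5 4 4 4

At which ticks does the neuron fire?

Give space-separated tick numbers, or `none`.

t=0: input=0 -> V=0
t=1: input=5 -> V=20
t=2: input=5 -> V=0 FIRE
t=3: input=5 -> V=20
t=4: input=4 -> V=0 FIRE
t=5: input=5 -> V=20
t=6: input=0 -> V=18
t=7: input=2 -> V=0 FIRE
t=8: input=4 -> V=16
t=9: input=4 -> V=0 FIRE
t=10: input=5 -> V=20
t=11: input=4 -> V=0 FIRE
t=12: input=4 -> V=16
t=13: input=4 -> V=0 FIRE

Answer: 2 4 7 9 11 13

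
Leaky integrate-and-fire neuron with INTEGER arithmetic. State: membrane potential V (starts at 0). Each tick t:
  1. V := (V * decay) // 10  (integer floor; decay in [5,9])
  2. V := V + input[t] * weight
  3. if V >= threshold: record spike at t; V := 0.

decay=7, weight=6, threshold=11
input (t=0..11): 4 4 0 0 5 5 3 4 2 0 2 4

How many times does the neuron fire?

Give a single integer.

t=0: input=4 -> V=0 FIRE
t=1: input=4 -> V=0 FIRE
t=2: input=0 -> V=0
t=3: input=0 -> V=0
t=4: input=5 -> V=0 FIRE
t=5: input=5 -> V=0 FIRE
t=6: input=3 -> V=0 FIRE
t=7: input=4 -> V=0 FIRE
t=8: input=2 -> V=0 FIRE
t=9: input=0 -> V=0
t=10: input=2 -> V=0 FIRE
t=11: input=4 -> V=0 FIRE

Answer: 9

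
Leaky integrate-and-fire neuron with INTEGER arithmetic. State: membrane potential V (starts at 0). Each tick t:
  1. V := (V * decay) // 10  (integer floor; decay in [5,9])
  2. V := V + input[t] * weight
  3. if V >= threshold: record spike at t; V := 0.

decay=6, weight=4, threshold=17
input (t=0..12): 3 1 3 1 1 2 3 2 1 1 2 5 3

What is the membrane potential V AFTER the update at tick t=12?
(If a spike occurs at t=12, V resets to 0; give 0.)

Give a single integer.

t=0: input=3 -> V=12
t=1: input=1 -> V=11
t=2: input=3 -> V=0 FIRE
t=3: input=1 -> V=4
t=4: input=1 -> V=6
t=5: input=2 -> V=11
t=6: input=3 -> V=0 FIRE
t=7: input=2 -> V=8
t=8: input=1 -> V=8
t=9: input=1 -> V=8
t=10: input=2 -> V=12
t=11: input=5 -> V=0 FIRE
t=12: input=3 -> V=12

Answer: 12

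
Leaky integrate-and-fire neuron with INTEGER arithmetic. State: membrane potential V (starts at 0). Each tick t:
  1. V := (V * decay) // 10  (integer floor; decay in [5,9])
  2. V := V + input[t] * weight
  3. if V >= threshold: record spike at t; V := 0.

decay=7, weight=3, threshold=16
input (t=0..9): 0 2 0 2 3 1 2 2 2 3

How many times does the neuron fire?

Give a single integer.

Answer: 1

Derivation:
t=0: input=0 -> V=0
t=1: input=2 -> V=6
t=2: input=0 -> V=4
t=3: input=2 -> V=8
t=4: input=3 -> V=14
t=5: input=1 -> V=12
t=6: input=2 -> V=14
t=7: input=2 -> V=15
t=8: input=2 -> V=0 FIRE
t=9: input=3 -> V=9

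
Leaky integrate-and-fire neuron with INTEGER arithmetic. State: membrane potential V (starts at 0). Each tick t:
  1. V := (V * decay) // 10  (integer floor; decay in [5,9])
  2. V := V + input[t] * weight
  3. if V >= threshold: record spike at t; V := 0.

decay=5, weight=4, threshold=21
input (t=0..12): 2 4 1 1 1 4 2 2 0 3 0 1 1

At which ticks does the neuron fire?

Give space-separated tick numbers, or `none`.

t=0: input=2 -> V=8
t=1: input=4 -> V=20
t=2: input=1 -> V=14
t=3: input=1 -> V=11
t=4: input=1 -> V=9
t=5: input=4 -> V=20
t=6: input=2 -> V=18
t=7: input=2 -> V=17
t=8: input=0 -> V=8
t=9: input=3 -> V=16
t=10: input=0 -> V=8
t=11: input=1 -> V=8
t=12: input=1 -> V=8

Answer: none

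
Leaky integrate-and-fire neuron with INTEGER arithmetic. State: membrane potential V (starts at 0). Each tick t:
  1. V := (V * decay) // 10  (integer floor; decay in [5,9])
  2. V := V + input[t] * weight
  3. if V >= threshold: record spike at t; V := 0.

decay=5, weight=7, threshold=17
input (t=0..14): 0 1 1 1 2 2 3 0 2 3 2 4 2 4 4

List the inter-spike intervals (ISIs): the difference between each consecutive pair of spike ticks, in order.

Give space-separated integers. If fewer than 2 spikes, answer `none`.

t=0: input=0 -> V=0
t=1: input=1 -> V=7
t=2: input=1 -> V=10
t=3: input=1 -> V=12
t=4: input=2 -> V=0 FIRE
t=5: input=2 -> V=14
t=6: input=3 -> V=0 FIRE
t=7: input=0 -> V=0
t=8: input=2 -> V=14
t=9: input=3 -> V=0 FIRE
t=10: input=2 -> V=14
t=11: input=4 -> V=0 FIRE
t=12: input=2 -> V=14
t=13: input=4 -> V=0 FIRE
t=14: input=4 -> V=0 FIRE

Answer: 2 3 2 2 1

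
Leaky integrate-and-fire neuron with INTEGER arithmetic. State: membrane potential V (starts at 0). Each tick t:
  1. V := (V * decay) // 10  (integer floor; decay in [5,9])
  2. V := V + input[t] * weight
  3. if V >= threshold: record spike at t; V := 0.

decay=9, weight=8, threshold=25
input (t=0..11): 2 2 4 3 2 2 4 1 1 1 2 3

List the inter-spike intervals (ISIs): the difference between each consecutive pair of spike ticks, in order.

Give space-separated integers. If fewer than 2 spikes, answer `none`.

t=0: input=2 -> V=16
t=1: input=2 -> V=0 FIRE
t=2: input=4 -> V=0 FIRE
t=3: input=3 -> V=24
t=4: input=2 -> V=0 FIRE
t=5: input=2 -> V=16
t=6: input=4 -> V=0 FIRE
t=7: input=1 -> V=8
t=8: input=1 -> V=15
t=9: input=1 -> V=21
t=10: input=2 -> V=0 FIRE
t=11: input=3 -> V=24

Answer: 1 2 2 4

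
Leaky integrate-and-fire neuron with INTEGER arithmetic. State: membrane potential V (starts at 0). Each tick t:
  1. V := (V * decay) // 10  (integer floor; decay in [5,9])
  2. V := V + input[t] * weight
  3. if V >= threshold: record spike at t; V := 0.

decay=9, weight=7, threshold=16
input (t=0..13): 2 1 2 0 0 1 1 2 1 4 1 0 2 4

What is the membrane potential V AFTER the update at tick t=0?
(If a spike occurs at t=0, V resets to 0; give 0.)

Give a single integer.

Answer: 14

Derivation:
t=0: input=2 -> V=14
t=1: input=1 -> V=0 FIRE
t=2: input=2 -> V=14
t=3: input=0 -> V=12
t=4: input=0 -> V=10
t=5: input=1 -> V=0 FIRE
t=6: input=1 -> V=7
t=7: input=2 -> V=0 FIRE
t=8: input=1 -> V=7
t=9: input=4 -> V=0 FIRE
t=10: input=1 -> V=7
t=11: input=0 -> V=6
t=12: input=2 -> V=0 FIRE
t=13: input=4 -> V=0 FIRE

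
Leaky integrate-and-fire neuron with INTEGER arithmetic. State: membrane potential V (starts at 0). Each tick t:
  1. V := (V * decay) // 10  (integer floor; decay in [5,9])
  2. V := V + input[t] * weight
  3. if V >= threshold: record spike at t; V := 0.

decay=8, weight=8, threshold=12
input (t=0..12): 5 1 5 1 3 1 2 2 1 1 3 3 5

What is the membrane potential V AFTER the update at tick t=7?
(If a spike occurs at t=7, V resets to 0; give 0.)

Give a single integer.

Answer: 0

Derivation:
t=0: input=5 -> V=0 FIRE
t=1: input=1 -> V=8
t=2: input=5 -> V=0 FIRE
t=3: input=1 -> V=8
t=4: input=3 -> V=0 FIRE
t=5: input=1 -> V=8
t=6: input=2 -> V=0 FIRE
t=7: input=2 -> V=0 FIRE
t=8: input=1 -> V=8
t=9: input=1 -> V=0 FIRE
t=10: input=3 -> V=0 FIRE
t=11: input=3 -> V=0 FIRE
t=12: input=5 -> V=0 FIRE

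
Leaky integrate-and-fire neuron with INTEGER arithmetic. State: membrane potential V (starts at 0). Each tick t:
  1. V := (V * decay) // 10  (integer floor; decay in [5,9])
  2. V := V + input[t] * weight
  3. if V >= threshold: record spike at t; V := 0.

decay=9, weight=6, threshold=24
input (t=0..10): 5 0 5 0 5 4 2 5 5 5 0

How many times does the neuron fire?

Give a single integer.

Answer: 7

Derivation:
t=0: input=5 -> V=0 FIRE
t=1: input=0 -> V=0
t=2: input=5 -> V=0 FIRE
t=3: input=0 -> V=0
t=4: input=5 -> V=0 FIRE
t=5: input=4 -> V=0 FIRE
t=6: input=2 -> V=12
t=7: input=5 -> V=0 FIRE
t=8: input=5 -> V=0 FIRE
t=9: input=5 -> V=0 FIRE
t=10: input=0 -> V=0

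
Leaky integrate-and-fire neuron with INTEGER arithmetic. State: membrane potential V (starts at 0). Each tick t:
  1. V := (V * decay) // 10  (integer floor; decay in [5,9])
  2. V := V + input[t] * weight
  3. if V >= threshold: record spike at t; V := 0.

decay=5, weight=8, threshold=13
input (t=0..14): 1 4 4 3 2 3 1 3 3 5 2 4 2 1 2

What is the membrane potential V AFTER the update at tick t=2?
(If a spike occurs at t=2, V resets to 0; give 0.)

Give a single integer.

Answer: 0

Derivation:
t=0: input=1 -> V=8
t=1: input=4 -> V=0 FIRE
t=2: input=4 -> V=0 FIRE
t=3: input=3 -> V=0 FIRE
t=4: input=2 -> V=0 FIRE
t=5: input=3 -> V=0 FIRE
t=6: input=1 -> V=8
t=7: input=3 -> V=0 FIRE
t=8: input=3 -> V=0 FIRE
t=9: input=5 -> V=0 FIRE
t=10: input=2 -> V=0 FIRE
t=11: input=4 -> V=0 FIRE
t=12: input=2 -> V=0 FIRE
t=13: input=1 -> V=8
t=14: input=2 -> V=0 FIRE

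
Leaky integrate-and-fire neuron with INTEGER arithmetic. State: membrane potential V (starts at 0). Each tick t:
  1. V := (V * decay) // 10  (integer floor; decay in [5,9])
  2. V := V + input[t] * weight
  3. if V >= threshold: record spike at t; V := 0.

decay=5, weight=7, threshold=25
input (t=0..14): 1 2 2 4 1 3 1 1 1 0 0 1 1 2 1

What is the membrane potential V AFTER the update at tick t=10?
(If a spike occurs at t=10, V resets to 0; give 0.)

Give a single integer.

t=0: input=1 -> V=7
t=1: input=2 -> V=17
t=2: input=2 -> V=22
t=3: input=4 -> V=0 FIRE
t=4: input=1 -> V=7
t=5: input=3 -> V=24
t=6: input=1 -> V=19
t=7: input=1 -> V=16
t=8: input=1 -> V=15
t=9: input=0 -> V=7
t=10: input=0 -> V=3
t=11: input=1 -> V=8
t=12: input=1 -> V=11
t=13: input=2 -> V=19
t=14: input=1 -> V=16

Answer: 3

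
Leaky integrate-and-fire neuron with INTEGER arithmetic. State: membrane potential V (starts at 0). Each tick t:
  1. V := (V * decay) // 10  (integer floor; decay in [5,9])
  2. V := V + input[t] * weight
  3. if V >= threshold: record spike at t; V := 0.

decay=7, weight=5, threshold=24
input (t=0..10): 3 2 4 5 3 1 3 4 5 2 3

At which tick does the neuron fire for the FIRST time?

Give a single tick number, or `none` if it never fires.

Answer: 2

Derivation:
t=0: input=3 -> V=15
t=1: input=2 -> V=20
t=2: input=4 -> V=0 FIRE
t=3: input=5 -> V=0 FIRE
t=4: input=3 -> V=15
t=5: input=1 -> V=15
t=6: input=3 -> V=0 FIRE
t=7: input=4 -> V=20
t=8: input=5 -> V=0 FIRE
t=9: input=2 -> V=10
t=10: input=3 -> V=22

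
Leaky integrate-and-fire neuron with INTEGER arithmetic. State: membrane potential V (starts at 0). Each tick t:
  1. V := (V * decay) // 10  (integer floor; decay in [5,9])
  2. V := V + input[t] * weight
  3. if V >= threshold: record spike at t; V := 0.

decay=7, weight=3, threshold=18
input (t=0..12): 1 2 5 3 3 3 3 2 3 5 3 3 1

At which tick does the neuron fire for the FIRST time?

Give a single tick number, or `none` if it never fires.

t=0: input=1 -> V=3
t=1: input=2 -> V=8
t=2: input=5 -> V=0 FIRE
t=3: input=3 -> V=9
t=4: input=3 -> V=15
t=5: input=3 -> V=0 FIRE
t=6: input=3 -> V=9
t=7: input=2 -> V=12
t=8: input=3 -> V=17
t=9: input=5 -> V=0 FIRE
t=10: input=3 -> V=9
t=11: input=3 -> V=15
t=12: input=1 -> V=13

Answer: 2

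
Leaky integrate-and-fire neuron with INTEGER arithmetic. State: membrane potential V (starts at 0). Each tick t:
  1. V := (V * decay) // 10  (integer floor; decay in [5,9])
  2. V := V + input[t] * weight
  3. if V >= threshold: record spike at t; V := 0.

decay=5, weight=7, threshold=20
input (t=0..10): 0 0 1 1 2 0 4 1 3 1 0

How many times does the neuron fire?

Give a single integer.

t=0: input=0 -> V=0
t=1: input=0 -> V=0
t=2: input=1 -> V=7
t=3: input=1 -> V=10
t=4: input=2 -> V=19
t=5: input=0 -> V=9
t=6: input=4 -> V=0 FIRE
t=7: input=1 -> V=7
t=8: input=3 -> V=0 FIRE
t=9: input=1 -> V=7
t=10: input=0 -> V=3

Answer: 2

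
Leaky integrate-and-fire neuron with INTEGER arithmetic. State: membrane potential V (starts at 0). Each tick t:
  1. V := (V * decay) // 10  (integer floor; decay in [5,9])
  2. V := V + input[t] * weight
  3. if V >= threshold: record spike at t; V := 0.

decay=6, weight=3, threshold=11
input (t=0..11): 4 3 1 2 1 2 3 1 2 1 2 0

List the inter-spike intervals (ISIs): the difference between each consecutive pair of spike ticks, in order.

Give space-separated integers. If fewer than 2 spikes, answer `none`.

Answer: 5 5

Derivation:
t=0: input=4 -> V=0 FIRE
t=1: input=3 -> V=9
t=2: input=1 -> V=8
t=3: input=2 -> V=10
t=4: input=1 -> V=9
t=5: input=2 -> V=0 FIRE
t=6: input=3 -> V=9
t=7: input=1 -> V=8
t=8: input=2 -> V=10
t=9: input=1 -> V=9
t=10: input=2 -> V=0 FIRE
t=11: input=0 -> V=0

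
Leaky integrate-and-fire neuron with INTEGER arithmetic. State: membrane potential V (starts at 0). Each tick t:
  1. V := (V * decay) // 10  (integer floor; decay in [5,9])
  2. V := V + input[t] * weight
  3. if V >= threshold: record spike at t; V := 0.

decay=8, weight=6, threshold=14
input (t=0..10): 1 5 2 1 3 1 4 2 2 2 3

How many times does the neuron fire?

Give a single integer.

t=0: input=1 -> V=6
t=1: input=5 -> V=0 FIRE
t=2: input=2 -> V=12
t=3: input=1 -> V=0 FIRE
t=4: input=3 -> V=0 FIRE
t=5: input=1 -> V=6
t=6: input=4 -> V=0 FIRE
t=7: input=2 -> V=12
t=8: input=2 -> V=0 FIRE
t=9: input=2 -> V=12
t=10: input=3 -> V=0 FIRE

Answer: 6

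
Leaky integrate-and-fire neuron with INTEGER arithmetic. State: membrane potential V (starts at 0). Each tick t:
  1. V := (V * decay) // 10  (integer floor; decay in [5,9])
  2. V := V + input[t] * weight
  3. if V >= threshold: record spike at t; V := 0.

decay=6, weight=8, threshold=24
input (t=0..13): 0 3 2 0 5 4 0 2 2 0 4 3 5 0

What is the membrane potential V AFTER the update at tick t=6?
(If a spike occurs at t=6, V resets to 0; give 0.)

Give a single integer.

Answer: 0

Derivation:
t=0: input=0 -> V=0
t=1: input=3 -> V=0 FIRE
t=2: input=2 -> V=16
t=3: input=0 -> V=9
t=4: input=5 -> V=0 FIRE
t=5: input=4 -> V=0 FIRE
t=6: input=0 -> V=0
t=7: input=2 -> V=16
t=8: input=2 -> V=0 FIRE
t=9: input=0 -> V=0
t=10: input=4 -> V=0 FIRE
t=11: input=3 -> V=0 FIRE
t=12: input=5 -> V=0 FIRE
t=13: input=0 -> V=0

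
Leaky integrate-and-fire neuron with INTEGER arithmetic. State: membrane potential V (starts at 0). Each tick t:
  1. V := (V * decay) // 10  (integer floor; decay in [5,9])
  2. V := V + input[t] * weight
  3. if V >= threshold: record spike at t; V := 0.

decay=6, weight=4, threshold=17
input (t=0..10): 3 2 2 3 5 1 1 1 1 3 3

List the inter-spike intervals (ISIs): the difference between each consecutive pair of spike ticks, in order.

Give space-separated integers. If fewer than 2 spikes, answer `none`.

Answer: 2 6

Derivation:
t=0: input=3 -> V=12
t=1: input=2 -> V=15
t=2: input=2 -> V=0 FIRE
t=3: input=3 -> V=12
t=4: input=5 -> V=0 FIRE
t=5: input=1 -> V=4
t=6: input=1 -> V=6
t=7: input=1 -> V=7
t=8: input=1 -> V=8
t=9: input=3 -> V=16
t=10: input=3 -> V=0 FIRE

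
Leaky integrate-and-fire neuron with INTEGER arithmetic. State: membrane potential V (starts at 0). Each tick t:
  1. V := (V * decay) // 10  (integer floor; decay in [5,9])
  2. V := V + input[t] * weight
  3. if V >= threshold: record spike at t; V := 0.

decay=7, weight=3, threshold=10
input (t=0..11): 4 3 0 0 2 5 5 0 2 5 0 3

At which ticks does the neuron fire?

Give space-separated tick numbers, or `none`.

Answer: 0 5 6 9

Derivation:
t=0: input=4 -> V=0 FIRE
t=1: input=3 -> V=9
t=2: input=0 -> V=6
t=3: input=0 -> V=4
t=4: input=2 -> V=8
t=5: input=5 -> V=0 FIRE
t=6: input=5 -> V=0 FIRE
t=7: input=0 -> V=0
t=8: input=2 -> V=6
t=9: input=5 -> V=0 FIRE
t=10: input=0 -> V=0
t=11: input=3 -> V=9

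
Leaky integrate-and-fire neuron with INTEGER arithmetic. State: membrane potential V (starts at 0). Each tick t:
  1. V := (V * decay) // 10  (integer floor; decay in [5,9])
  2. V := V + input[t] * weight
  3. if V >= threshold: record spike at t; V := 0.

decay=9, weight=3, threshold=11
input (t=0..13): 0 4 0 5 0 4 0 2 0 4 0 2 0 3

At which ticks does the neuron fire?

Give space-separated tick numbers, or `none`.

Answer: 1 3 5 9 13

Derivation:
t=0: input=0 -> V=0
t=1: input=4 -> V=0 FIRE
t=2: input=0 -> V=0
t=3: input=5 -> V=0 FIRE
t=4: input=0 -> V=0
t=5: input=4 -> V=0 FIRE
t=6: input=0 -> V=0
t=7: input=2 -> V=6
t=8: input=0 -> V=5
t=9: input=4 -> V=0 FIRE
t=10: input=0 -> V=0
t=11: input=2 -> V=6
t=12: input=0 -> V=5
t=13: input=3 -> V=0 FIRE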